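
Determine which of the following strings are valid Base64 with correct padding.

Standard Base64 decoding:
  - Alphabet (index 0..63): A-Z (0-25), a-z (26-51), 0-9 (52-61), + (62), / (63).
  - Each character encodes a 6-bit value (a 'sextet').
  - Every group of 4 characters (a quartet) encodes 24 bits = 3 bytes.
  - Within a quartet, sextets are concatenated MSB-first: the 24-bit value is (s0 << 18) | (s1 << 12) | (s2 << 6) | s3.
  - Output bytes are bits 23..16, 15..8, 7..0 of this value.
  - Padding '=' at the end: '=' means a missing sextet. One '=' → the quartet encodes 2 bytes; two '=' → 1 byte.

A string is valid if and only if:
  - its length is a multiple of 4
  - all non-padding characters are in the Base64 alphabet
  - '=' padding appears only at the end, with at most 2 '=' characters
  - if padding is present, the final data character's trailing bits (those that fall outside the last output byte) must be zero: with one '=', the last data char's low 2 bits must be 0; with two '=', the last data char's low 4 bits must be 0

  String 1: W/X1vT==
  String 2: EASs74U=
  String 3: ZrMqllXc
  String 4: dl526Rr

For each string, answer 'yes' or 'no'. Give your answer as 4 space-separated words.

Answer: no yes yes no

Derivation:
String 1: 'W/X1vT==' → invalid (bad trailing bits)
String 2: 'EASs74U=' → valid
String 3: 'ZrMqllXc' → valid
String 4: 'dl526Rr' → invalid (len=7 not mult of 4)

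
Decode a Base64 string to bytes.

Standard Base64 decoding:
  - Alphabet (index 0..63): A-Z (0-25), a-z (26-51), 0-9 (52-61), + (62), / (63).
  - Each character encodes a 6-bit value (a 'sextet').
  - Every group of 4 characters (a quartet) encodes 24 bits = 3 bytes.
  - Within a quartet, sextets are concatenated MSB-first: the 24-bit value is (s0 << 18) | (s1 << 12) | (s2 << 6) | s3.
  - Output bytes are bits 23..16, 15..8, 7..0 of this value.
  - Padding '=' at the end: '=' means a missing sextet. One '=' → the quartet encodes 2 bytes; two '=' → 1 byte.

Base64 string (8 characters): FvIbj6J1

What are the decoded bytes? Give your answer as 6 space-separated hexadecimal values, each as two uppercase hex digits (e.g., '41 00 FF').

Answer: 16 F2 1B 8F A2 75

Derivation:
After char 0 ('F'=5): chars_in_quartet=1 acc=0x5 bytes_emitted=0
After char 1 ('v'=47): chars_in_quartet=2 acc=0x16F bytes_emitted=0
After char 2 ('I'=8): chars_in_quartet=3 acc=0x5BC8 bytes_emitted=0
After char 3 ('b'=27): chars_in_quartet=4 acc=0x16F21B -> emit 16 F2 1B, reset; bytes_emitted=3
After char 4 ('j'=35): chars_in_quartet=1 acc=0x23 bytes_emitted=3
After char 5 ('6'=58): chars_in_quartet=2 acc=0x8FA bytes_emitted=3
After char 6 ('J'=9): chars_in_quartet=3 acc=0x23E89 bytes_emitted=3
After char 7 ('1'=53): chars_in_quartet=4 acc=0x8FA275 -> emit 8F A2 75, reset; bytes_emitted=6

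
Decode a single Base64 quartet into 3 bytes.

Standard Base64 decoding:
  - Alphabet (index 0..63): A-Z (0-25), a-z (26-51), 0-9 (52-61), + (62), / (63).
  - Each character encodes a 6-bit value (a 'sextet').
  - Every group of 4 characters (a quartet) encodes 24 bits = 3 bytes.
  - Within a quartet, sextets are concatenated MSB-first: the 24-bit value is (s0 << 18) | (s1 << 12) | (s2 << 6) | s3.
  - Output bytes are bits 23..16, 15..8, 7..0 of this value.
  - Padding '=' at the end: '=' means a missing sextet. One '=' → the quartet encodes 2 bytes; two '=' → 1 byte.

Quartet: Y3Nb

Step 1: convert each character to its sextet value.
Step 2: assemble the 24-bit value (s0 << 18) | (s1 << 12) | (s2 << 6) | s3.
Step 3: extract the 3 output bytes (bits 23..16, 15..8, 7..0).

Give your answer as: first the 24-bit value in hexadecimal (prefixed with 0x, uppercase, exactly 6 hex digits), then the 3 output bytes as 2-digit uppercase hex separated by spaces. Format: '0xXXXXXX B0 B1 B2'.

Sextets: Y=24, 3=55, N=13, b=27
24-bit: (24<<18) | (55<<12) | (13<<6) | 27
      = 0x600000 | 0x037000 | 0x000340 | 0x00001B
      = 0x63735B
Bytes: (v>>16)&0xFF=63, (v>>8)&0xFF=73, v&0xFF=5B

Answer: 0x63735B 63 73 5B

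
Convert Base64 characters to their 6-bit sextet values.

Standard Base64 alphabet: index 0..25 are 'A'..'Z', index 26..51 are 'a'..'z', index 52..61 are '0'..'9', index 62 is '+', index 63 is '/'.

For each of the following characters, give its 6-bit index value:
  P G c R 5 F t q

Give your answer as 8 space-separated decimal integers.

Answer: 15 6 28 17 57 5 45 42

Derivation:
'P': A..Z range, ord('P') − ord('A') = 15
'G': A..Z range, ord('G') − ord('A') = 6
'c': a..z range, 26 + ord('c') − ord('a') = 28
'R': A..Z range, ord('R') − ord('A') = 17
'5': 0..9 range, 52 + ord('5') − ord('0') = 57
'F': A..Z range, ord('F') − ord('A') = 5
't': a..z range, 26 + ord('t') − ord('a') = 45
'q': a..z range, 26 + ord('q') − ord('a') = 42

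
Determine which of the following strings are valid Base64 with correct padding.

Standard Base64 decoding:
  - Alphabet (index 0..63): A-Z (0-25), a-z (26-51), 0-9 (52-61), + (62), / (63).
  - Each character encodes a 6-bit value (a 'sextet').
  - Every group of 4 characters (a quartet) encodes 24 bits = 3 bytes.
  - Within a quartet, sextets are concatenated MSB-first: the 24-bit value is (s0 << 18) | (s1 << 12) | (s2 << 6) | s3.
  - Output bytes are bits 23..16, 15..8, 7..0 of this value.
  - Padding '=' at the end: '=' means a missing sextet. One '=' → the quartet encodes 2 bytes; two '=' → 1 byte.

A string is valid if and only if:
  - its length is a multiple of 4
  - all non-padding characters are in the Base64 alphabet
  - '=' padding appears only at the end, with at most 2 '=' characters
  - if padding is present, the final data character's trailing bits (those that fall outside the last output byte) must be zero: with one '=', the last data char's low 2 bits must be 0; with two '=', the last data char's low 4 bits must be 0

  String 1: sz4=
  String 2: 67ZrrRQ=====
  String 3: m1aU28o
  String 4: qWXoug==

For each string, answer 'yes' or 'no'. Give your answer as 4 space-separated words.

Answer: yes no no yes

Derivation:
String 1: 'sz4=' → valid
String 2: '67ZrrRQ=====' → invalid (5 pad chars (max 2))
String 3: 'm1aU28o' → invalid (len=7 not mult of 4)
String 4: 'qWXoug==' → valid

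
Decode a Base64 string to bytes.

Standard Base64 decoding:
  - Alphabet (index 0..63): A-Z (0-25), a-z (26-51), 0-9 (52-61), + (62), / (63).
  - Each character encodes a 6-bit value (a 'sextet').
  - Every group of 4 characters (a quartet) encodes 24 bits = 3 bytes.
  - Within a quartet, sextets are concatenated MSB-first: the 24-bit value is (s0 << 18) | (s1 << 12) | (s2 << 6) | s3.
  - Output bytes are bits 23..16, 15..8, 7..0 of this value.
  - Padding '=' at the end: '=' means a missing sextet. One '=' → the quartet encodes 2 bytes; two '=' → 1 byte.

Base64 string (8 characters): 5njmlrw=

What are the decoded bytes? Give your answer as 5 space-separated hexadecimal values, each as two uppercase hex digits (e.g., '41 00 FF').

After char 0 ('5'=57): chars_in_quartet=1 acc=0x39 bytes_emitted=0
After char 1 ('n'=39): chars_in_quartet=2 acc=0xE67 bytes_emitted=0
After char 2 ('j'=35): chars_in_quartet=3 acc=0x399E3 bytes_emitted=0
After char 3 ('m'=38): chars_in_quartet=4 acc=0xE678E6 -> emit E6 78 E6, reset; bytes_emitted=3
After char 4 ('l'=37): chars_in_quartet=1 acc=0x25 bytes_emitted=3
After char 5 ('r'=43): chars_in_quartet=2 acc=0x96B bytes_emitted=3
After char 6 ('w'=48): chars_in_quartet=3 acc=0x25AF0 bytes_emitted=3
Padding '=': partial quartet acc=0x25AF0 -> emit 96 BC; bytes_emitted=5

Answer: E6 78 E6 96 BC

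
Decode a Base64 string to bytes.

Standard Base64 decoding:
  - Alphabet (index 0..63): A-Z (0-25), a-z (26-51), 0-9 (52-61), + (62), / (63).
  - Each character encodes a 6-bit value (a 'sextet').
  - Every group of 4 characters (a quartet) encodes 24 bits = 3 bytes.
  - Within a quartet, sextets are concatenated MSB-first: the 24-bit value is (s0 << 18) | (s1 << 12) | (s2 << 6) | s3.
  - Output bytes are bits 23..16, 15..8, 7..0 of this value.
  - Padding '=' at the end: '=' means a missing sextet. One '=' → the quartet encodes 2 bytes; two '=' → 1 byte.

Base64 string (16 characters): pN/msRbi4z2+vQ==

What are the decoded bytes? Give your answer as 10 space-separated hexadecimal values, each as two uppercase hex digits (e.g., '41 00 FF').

Answer: A4 DF E6 B1 16 E2 E3 3D BE BD

Derivation:
After char 0 ('p'=41): chars_in_quartet=1 acc=0x29 bytes_emitted=0
After char 1 ('N'=13): chars_in_quartet=2 acc=0xA4D bytes_emitted=0
After char 2 ('/'=63): chars_in_quartet=3 acc=0x2937F bytes_emitted=0
After char 3 ('m'=38): chars_in_quartet=4 acc=0xA4DFE6 -> emit A4 DF E6, reset; bytes_emitted=3
After char 4 ('s'=44): chars_in_quartet=1 acc=0x2C bytes_emitted=3
After char 5 ('R'=17): chars_in_quartet=2 acc=0xB11 bytes_emitted=3
After char 6 ('b'=27): chars_in_quartet=3 acc=0x2C45B bytes_emitted=3
After char 7 ('i'=34): chars_in_quartet=4 acc=0xB116E2 -> emit B1 16 E2, reset; bytes_emitted=6
After char 8 ('4'=56): chars_in_quartet=1 acc=0x38 bytes_emitted=6
After char 9 ('z'=51): chars_in_quartet=2 acc=0xE33 bytes_emitted=6
After char 10 ('2'=54): chars_in_quartet=3 acc=0x38CF6 bytes_emitted=6
After char 11 ('+'=62): chars_in_quartet=4 acc=0xE33DBE -> emit E3 3D BE, reset; bytes_emitted=9
After char 12 ('v'=47): chars_in_quartet=1 acc=0x2F bytes_emitted=9
After char 13 ('Q'=16): chars_in_quartet=2 acc=0xBD0 bytes_emitted=9
Padding '==': partial quartet acc=0xBD0 -> emit BD; bytes_emitted=10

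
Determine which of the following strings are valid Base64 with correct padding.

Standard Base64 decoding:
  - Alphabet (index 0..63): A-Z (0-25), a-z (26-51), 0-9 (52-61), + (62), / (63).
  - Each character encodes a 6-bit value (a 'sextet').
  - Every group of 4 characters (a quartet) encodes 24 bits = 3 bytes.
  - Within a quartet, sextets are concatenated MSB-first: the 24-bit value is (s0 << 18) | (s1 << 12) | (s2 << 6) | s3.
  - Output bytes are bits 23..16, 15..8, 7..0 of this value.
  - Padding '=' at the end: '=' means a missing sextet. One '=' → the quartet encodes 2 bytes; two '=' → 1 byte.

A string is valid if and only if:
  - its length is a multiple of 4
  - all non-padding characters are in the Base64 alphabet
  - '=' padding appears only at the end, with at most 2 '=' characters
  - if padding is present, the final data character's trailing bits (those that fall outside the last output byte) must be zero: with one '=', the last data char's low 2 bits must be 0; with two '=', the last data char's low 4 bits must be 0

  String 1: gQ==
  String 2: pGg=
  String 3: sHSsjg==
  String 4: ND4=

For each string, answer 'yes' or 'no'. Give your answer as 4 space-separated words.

Answer: yes yes yes yes

Derivation:
String 1: 'gQ==' → valid
String 2: 'pGg=' → valid
String 3: 'sHSsjg==' → valid
String 4: 'ND4=' → valid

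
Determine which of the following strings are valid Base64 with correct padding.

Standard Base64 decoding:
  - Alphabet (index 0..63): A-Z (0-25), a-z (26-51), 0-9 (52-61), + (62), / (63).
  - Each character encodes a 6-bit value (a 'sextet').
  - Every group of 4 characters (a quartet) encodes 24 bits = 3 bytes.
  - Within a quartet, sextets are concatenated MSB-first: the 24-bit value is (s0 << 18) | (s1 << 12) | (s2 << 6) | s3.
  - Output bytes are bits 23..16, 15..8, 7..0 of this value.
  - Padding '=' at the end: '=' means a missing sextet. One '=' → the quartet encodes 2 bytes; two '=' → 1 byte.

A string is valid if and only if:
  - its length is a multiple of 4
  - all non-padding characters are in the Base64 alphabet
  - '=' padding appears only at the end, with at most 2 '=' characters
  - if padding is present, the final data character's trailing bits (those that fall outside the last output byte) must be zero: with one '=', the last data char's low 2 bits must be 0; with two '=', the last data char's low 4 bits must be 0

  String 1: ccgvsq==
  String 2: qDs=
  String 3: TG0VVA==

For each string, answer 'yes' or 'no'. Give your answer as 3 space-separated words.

Answer: no yes yes

Derivation:
String 1: 'ccgvsq==' → invalid (bad trailing bits)
String 2: 'qDs=' → valid
String 3: 'TG0VVA==' → valid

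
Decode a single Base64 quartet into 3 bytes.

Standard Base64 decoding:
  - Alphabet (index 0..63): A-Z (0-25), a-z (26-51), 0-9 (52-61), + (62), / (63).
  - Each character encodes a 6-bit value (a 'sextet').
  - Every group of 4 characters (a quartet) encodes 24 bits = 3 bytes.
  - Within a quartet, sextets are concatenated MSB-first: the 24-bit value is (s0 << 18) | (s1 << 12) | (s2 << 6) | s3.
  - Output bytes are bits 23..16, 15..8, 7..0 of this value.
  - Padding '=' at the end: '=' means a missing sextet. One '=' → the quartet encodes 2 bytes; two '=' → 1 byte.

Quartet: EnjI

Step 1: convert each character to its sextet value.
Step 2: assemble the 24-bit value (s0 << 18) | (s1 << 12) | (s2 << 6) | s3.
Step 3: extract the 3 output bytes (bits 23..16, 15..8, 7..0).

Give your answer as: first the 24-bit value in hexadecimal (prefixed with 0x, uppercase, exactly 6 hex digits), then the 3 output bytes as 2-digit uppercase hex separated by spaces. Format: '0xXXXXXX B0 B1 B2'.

Answer: 0x1278C8 12 78 C8

Derivation:
Sextets: E=4, n=39, j=35, I=8
24-bit: (4<<18) | (39<<12) | (35<<6) | 8
      = 0x100000 | 0x027000 | 0x0008C0 | 0x000008
      = 0x1278C8
Bytes: (v>>16)&0xFF=12, (v>>8)&0xFF=78, v&0xFF=C8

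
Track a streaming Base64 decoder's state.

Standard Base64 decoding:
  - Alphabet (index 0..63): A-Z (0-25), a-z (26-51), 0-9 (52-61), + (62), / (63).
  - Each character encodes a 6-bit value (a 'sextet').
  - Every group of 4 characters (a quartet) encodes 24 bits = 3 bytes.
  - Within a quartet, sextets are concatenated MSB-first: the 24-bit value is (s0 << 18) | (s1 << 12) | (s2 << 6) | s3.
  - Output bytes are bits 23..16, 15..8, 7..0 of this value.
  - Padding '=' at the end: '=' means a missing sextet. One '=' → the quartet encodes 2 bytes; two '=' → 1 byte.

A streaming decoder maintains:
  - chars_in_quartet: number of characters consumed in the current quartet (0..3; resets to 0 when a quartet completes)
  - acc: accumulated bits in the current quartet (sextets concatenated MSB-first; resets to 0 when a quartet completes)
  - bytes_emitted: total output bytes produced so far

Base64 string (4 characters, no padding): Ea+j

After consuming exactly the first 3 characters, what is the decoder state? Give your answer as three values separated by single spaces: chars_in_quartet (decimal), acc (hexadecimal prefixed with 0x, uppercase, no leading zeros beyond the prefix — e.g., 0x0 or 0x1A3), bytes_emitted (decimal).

Answer: 3 0x46BE 0

Derivation:
After char 0 ('E'=4): chars_in_quartet=1 acc=0x4 bytes_emitted=0
After char 1 ('a'=26): chars_in_quartet=2 acc=0x11A bytes_emitted=0
After char 2 ('+'=62): chars_in_quartet=3 acc=0x46BE bytes_emitted=0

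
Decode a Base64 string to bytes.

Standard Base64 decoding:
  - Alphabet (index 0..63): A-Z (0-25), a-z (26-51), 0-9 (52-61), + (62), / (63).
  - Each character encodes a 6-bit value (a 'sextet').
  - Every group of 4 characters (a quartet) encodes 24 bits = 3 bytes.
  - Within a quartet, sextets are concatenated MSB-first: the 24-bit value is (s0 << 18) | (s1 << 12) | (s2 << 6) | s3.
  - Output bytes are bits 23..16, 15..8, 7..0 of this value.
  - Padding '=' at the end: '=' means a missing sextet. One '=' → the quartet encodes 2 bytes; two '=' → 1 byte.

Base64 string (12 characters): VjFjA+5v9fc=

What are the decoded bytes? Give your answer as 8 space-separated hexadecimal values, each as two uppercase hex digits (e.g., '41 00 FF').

After char 0 ('V'=21): chars_in_quartet=1 acc=0x15 bytes_emitted=0
After char 1 ('j'=35): chars_in_quartet=2 acc=0x563 bytes_emitted=0
After char 2 ('F'=5): chars_in_quartet=3 acc=0x158C5 bytes_emitted=0
After char 3 ('j'=35): chars_in_quartet=4 acc=0x563163 -> emit 56 31 63, reset; bytes_emitted=3
After char 4 ('A'=0): chars_in_quartet=1 acc=0x0 bytes_emitted=3
After char 5 ('+'=62): chars_in_quartet=2 acc=0x3E bytes_emitted=3
After char 6 ('5'=57): chars_in_quartet=3 acc=0xFB9 bytes_emitted=3
After char 7 ('v'=47): chars_in_quartet=4 acc=0x3EE6F -> emit 03 EE 6F, reset; bytes_emitted=6
After char 8 ('9'=61): chars_in_quartet=1 acc=0x3D bytes_emitted=6
After char 9 ('f'=31): chars_in_quartet=2 acc=0xF5F bytes_emitted=6
After char 10 ('c'=28): chars_in_quartet=3 acc=0x3D7DC bytes_emitted=6
Padding '=': partial quartet acc=0x3D7DC -> emit F5 F7; bytes_emitted=8

Answer: 56 31 63 03 EE 6F F5 F7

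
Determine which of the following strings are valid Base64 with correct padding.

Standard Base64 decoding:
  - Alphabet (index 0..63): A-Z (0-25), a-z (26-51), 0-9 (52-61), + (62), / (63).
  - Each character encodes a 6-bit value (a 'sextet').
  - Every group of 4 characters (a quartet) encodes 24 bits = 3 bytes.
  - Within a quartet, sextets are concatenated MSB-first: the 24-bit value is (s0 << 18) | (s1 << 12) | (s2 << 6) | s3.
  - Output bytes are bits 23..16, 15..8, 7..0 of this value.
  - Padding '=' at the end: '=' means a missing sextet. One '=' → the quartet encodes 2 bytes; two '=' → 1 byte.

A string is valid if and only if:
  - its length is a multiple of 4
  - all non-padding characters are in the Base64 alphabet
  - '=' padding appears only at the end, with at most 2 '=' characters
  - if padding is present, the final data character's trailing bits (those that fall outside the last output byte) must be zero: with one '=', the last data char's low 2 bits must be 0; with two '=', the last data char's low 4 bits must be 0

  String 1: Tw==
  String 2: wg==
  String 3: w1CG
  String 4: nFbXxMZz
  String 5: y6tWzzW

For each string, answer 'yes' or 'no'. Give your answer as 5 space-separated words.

String 1: 'Tw==' → valid
String 2: 'wg==' → valid
String 3: 'w1CG' → valid
String 4: 'nFbXxMZz' → valid
String 5: 'y6tWzzW' → invalid (len=7 not mult of 4)

Answer: yes yes yes yes no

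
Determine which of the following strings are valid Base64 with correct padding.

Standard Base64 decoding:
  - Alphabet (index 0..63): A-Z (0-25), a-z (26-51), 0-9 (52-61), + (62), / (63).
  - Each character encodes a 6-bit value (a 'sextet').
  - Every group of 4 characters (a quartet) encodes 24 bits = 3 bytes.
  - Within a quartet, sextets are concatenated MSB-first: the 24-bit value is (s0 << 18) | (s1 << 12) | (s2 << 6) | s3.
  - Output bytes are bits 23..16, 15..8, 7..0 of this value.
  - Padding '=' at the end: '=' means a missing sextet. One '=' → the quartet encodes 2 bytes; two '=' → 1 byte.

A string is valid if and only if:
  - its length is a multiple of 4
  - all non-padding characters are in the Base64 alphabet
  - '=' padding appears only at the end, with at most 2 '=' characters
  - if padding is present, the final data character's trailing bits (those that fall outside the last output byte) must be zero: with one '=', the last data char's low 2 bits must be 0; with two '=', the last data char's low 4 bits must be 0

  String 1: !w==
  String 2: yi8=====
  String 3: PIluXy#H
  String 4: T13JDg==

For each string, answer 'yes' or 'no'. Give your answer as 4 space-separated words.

Answer: no no no yes

Derivation:
String 1: '!w==' → invalid (bad char(s): ['!'])
String 2: 'yi8=====' → invalid (5 pad chars (max 2))
String 3: 'PIluXy#H' → invalid (bad char(s): ['#'])
String 4: 'T13JDg==' → valid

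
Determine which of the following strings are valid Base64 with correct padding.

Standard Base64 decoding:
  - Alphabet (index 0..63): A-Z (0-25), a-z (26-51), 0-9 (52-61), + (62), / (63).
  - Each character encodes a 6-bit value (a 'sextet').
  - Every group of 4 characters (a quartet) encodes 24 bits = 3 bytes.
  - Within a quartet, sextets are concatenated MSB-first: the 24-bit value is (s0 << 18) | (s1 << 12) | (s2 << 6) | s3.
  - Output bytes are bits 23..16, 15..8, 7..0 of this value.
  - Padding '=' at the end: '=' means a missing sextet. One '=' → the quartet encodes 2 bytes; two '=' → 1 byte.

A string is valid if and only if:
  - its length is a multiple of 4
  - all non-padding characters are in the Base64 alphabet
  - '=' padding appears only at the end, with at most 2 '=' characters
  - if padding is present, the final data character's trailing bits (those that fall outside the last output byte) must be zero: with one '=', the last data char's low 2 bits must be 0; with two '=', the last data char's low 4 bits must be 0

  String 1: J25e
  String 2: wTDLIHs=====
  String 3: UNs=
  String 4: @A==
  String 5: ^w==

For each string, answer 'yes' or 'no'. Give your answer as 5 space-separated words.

Answer: yes no yes no no

Derivation:
String 1: 'J25e' → valid
String 2: 'wTDLIHs=====' → invalid (5 pad chars (max 2))
String 3: 'UNs=' → valid
String 4: '@A==' → invalid (bad char(s): ['@'])
String 5: '^w==' → invalid (bad char(s): ['^'])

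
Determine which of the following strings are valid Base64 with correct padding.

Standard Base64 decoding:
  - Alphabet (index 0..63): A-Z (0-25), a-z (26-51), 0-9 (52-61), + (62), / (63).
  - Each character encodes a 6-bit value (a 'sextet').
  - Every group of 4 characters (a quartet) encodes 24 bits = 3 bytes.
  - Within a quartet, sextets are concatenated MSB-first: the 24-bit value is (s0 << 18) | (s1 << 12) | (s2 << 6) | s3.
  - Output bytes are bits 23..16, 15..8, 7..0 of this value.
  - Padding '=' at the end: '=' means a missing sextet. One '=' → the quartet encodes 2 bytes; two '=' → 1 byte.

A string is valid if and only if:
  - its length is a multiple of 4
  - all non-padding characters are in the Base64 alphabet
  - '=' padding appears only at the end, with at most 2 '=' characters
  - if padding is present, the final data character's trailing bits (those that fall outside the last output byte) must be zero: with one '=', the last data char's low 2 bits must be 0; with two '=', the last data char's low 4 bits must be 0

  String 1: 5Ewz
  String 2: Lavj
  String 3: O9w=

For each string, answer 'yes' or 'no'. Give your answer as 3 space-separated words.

String 1: '5Ewz' → valid
String 2: 'Lavj' → valid
String 3: 'O9w=' → valid

Answer: yes yes yes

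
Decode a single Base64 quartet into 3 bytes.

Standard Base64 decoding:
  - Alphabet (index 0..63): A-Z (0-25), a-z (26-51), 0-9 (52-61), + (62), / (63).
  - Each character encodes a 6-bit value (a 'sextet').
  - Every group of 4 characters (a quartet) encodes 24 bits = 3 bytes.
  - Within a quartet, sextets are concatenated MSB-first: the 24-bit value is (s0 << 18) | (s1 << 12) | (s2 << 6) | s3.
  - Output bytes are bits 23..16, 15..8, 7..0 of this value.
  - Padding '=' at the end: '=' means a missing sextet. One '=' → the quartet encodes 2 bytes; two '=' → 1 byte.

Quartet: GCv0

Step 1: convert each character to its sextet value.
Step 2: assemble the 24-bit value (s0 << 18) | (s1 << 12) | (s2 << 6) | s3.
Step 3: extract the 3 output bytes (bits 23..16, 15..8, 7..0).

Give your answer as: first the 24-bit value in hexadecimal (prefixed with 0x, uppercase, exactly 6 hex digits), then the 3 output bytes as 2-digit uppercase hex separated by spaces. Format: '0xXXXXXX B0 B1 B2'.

Answer: 0x182BF4 18 2B F4

Derivation:
Sextets: G=6, C=2, v=47, 0=52
24-bit: (6<<18) | (2<<12) | (47<<6) | 52
      = 0x180000 | 0x002000 | 0x000BC0 | 0x000034
      = 0x182BF4
Bytes: (v>>16)&0xFF=18, (v>>8)&0xFF=2B, v&0xFF=F4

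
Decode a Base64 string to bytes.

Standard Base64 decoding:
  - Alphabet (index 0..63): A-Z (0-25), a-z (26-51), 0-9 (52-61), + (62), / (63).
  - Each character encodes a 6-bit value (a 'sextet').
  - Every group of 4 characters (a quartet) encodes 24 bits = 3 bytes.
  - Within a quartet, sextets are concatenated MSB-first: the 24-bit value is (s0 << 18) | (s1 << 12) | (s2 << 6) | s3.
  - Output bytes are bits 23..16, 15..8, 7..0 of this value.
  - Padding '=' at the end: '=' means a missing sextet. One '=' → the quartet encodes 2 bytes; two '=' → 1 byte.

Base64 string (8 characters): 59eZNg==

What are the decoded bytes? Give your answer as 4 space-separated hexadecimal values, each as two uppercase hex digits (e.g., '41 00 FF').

After char 0 ('5'=57): chars_in_quartet=1 acc=0x39 bytes_emitted=0
After char 1 ('9'=61): chars_in_quartet=2 acc=0xE7D bytes_emitted=0
After char 2 ('e'=30): chars_in_quartet=3 acc=0x39F5E bytes_emitted=0
After char 3 ('Z'=25): chars_in_quartet=4 acc=0xE7D799 -> emit E7 D7 99, reset; bytes_emitted=3
After char 4 ('N'=13): chars_in_quartet=1 acc=0xD bytes_emitted=3
After char 5 ('g'=32): chars_in_quartet=2 acc=0x360 bytes_emitted=3
Padding '==': partial quartet acc=0x360 -> emit 36; bytes_emitted=4

Answer: E7 D7 99 36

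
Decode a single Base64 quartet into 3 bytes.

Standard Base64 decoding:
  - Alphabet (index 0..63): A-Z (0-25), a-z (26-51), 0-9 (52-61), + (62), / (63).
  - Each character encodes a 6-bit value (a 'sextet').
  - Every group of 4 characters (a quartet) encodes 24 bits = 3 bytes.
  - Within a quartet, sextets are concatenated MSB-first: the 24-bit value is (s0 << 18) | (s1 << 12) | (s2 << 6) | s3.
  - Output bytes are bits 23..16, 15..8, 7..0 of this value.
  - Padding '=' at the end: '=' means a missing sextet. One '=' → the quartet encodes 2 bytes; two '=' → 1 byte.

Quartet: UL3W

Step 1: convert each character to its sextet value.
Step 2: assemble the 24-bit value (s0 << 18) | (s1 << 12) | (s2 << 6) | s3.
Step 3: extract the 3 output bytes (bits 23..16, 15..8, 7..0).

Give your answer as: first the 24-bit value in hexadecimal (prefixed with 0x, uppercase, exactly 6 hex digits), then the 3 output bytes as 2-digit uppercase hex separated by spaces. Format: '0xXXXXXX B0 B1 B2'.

Sextets: U=20, L=11, 3=55, W=22
24-bit: (20<<18) | (11<<12) | (55<<6) | 22
      = 0x500000 | 0x00B000 | 0x000DC0 | 0x000016
      = 0x50BDD6
Bytes: (v>>16)&0xFF=50, (v>>8)&0xFF=BD, v&0xFF=D6

Answer: 0x50BDD6 50 BD D6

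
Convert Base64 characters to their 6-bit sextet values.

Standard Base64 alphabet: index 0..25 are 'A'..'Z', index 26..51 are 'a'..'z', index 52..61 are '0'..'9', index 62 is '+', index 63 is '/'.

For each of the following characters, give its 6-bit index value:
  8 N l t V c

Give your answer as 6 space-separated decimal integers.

Answer: 60 13 37 45 21 28

Derivation:
'8': 0..9 range, 52 + ord('8') − ord('0') = 60
'N': A..Z range, ord('N') − ord('A') = 13
'l': a..z range, 26 + ord('l') − ord('a') = 37
't': a..z range, 26 + ord('t') − ord('a') = 45
'V': A..Z range, ord('V') − ord('A') = 21
'c': a..z range, 26 + ord('c') − ord('a') = 28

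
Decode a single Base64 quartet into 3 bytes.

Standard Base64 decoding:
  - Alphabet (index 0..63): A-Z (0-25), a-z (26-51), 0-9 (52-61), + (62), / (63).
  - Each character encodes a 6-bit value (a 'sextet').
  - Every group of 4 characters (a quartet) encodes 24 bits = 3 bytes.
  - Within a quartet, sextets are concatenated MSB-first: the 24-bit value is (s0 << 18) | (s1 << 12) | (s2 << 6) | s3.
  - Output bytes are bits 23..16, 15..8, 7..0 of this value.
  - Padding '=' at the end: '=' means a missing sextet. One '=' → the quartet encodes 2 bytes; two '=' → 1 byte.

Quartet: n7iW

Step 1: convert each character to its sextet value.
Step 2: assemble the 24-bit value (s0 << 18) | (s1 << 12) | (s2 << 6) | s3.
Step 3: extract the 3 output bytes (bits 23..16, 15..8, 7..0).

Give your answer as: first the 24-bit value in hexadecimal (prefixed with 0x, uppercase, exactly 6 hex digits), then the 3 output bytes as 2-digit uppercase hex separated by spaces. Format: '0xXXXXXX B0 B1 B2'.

Answer: 0x9FB896 9F B8 96

Derivation:
Sextets: n=39, 7=59, i=34, W=22
24-bit: (39<<18) | (59<<12) | (34<<6) | 22
      = 0x9C0000 | 0x03B000 | 0x000880 | 0x000016
      = 0x9FB896
Bytes: (v>>16)&0xFF=9F, (v>>8)&0xFF=B8, v&0xFF=96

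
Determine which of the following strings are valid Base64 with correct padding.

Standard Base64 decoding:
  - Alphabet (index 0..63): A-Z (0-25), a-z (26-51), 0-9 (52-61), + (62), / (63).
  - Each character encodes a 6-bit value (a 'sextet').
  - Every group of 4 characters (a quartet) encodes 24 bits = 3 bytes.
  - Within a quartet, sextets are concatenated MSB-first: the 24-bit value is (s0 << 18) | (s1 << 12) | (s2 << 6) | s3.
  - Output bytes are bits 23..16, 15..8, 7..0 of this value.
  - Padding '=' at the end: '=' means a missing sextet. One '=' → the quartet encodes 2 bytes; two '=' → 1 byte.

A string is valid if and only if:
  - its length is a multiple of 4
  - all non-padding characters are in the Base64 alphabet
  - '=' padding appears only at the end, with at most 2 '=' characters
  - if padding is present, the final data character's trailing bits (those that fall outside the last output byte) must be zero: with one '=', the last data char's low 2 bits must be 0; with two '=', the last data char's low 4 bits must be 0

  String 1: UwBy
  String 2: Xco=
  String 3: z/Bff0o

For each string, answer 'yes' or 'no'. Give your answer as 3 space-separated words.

Answer: yes yes no

Derivation:
String 1: 'UwBy' → valid
String 2: 'Xco=' → valid
String 3: 'z/Bff0o' → invalid (len=7 not mult of 4)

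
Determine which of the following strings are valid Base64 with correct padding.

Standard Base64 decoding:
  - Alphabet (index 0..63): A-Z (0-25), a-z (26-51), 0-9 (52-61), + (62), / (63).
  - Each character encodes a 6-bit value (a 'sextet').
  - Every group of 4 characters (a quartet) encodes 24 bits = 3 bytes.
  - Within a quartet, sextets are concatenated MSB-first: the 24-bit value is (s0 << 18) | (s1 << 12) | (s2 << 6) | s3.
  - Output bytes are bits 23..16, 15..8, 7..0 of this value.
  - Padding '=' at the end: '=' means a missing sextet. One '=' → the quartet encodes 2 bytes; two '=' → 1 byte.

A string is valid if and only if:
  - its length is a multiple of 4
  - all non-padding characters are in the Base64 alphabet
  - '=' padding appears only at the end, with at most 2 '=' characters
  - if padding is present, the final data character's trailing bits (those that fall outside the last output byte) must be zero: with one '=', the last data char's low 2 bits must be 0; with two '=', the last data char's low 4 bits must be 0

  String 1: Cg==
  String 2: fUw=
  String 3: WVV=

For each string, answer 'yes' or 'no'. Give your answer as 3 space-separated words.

Answer: yes yes no

Derivation:
String 1: 'Cg==' → valid
String 2: 'fUw=' → valid
String 3: 'WVV=' → invalid (bad trailing bits)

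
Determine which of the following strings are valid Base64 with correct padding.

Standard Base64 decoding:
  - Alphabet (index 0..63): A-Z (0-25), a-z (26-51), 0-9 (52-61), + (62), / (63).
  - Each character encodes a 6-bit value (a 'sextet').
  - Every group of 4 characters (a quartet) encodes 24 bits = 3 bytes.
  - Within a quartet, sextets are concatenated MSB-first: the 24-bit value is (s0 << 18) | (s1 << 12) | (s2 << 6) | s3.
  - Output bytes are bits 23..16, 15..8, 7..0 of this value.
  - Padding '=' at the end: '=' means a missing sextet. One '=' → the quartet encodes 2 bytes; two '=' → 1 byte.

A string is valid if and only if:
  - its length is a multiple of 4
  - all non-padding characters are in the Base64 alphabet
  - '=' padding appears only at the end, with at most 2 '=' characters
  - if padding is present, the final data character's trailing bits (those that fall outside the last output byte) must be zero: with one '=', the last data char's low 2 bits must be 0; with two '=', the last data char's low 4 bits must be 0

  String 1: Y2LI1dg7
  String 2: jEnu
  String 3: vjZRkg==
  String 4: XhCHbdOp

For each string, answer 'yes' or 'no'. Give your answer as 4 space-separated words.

String 1: 'Y2LI1dg7' → valid
String 2: 'jEnu' → valid
String 3: 'vjZRkg==' → valid
String 4: 'XhCHbdOp' → valid

Answer: yes yes yes yes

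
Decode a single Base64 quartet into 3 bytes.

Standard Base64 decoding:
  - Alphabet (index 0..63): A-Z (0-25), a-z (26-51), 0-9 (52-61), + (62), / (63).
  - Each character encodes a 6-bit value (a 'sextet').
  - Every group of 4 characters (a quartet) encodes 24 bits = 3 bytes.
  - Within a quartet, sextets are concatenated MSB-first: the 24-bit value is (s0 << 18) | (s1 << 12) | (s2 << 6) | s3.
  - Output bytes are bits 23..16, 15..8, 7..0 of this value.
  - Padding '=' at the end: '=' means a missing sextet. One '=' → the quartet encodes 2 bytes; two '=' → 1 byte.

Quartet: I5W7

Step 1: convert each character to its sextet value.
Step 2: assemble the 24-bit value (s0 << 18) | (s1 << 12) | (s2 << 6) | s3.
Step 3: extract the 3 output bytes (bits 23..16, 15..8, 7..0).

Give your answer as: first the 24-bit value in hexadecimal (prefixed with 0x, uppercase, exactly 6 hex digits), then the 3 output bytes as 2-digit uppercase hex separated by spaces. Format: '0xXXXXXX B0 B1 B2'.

Sextets: I=8, 5=57, W=22, 7=59
24-bit: (8<<18) | (57<<12) | (22<<6) | 59
      = 0x200000 | 0x039000 | 0x000580 | 0x00003B
      = 0x2395BB
Bytes: (v>>16)&0xFF=23, (v>>8)&0xFF=95, v&0xFF=BB

Answer: 0x2395BB 23 95 BB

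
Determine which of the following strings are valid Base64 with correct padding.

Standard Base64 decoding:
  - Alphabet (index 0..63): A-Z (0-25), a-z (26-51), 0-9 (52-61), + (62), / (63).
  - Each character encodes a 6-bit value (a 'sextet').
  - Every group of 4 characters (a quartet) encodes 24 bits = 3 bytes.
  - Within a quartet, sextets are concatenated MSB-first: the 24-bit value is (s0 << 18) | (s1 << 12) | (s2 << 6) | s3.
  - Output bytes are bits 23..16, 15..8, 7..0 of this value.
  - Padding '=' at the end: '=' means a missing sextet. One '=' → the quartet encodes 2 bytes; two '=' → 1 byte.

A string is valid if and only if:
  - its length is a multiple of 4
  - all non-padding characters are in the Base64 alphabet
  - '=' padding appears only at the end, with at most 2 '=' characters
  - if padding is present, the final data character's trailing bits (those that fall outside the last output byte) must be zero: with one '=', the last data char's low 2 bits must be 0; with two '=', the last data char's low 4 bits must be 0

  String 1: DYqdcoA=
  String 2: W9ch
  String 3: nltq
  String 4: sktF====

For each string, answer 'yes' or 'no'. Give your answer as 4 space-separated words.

Answer: yes yes yes no

Derivation:
String 1: 'DYqdcoA=' → valid
String 2: 'W9ch' → valid
String 3: 'nltq' → valid
String 4: 'sktF====' → invalid (4 pad chars (max 2))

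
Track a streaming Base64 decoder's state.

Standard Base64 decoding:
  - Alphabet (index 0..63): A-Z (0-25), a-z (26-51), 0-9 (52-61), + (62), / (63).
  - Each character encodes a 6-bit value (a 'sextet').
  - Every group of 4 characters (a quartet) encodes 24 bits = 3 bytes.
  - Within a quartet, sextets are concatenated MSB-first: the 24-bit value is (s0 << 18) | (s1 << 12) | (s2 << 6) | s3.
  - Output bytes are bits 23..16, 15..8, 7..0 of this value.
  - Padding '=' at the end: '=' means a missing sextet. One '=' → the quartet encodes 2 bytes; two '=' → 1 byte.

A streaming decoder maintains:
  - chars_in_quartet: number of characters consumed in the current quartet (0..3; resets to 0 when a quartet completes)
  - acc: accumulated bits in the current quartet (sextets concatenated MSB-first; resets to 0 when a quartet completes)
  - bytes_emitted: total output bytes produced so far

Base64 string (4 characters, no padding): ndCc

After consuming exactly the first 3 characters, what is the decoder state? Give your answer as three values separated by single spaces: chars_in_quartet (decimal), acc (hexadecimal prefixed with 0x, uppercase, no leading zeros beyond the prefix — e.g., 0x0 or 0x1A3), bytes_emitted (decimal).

Answer: 3 0x27742 0

Derivation:
After char 0 ('n'=39): chars_in_quartet=1 acc=0x27 bytes_emitted=0
After char 1 ('d'=29): chars_in_quartet=2 acc=0x9DD bytes_emitted=0
After char 2 ('C'=2): chars_in_quartet=3 acc=0x27742 bytes_emitted=0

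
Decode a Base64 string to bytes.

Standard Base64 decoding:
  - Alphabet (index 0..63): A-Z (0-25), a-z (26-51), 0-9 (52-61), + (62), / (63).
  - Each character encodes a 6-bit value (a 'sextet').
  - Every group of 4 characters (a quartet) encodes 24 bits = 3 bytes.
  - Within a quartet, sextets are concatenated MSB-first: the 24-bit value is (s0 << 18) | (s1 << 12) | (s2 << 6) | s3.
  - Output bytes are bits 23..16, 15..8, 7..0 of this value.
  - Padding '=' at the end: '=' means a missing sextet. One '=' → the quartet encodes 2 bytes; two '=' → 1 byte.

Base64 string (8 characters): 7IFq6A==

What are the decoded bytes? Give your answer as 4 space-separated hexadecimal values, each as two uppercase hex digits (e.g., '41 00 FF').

After char 0 ('7'=59): chars_in_quartet=1 acc=0x3B bytes_emitted=0
After char 1 ('I'=8): chars_in_quartet=2 acc=0xEC8 bytes_emitted=0
After char 2 ('F'=5): chars_in_quartet=3 acc=0x3B205 bytes_emitted=0
After char 3 ('q'=42): chars_in_quartet=4 acc=0xEC816A -> emit EC 81 6A, reset; bytes_emitted=3
After char 4 ('6'=58): chars_in_quartet=1 acc=0x3A bytes_emitted=3
After char 5 ('A'=0): chars_in_quartet=2 acc=0xE80 bytes_emitted=3
Padding '==': partial quartet acc=0xE80 -> emit E8; bytes_emitted=4

Answer: EC 81 6A E8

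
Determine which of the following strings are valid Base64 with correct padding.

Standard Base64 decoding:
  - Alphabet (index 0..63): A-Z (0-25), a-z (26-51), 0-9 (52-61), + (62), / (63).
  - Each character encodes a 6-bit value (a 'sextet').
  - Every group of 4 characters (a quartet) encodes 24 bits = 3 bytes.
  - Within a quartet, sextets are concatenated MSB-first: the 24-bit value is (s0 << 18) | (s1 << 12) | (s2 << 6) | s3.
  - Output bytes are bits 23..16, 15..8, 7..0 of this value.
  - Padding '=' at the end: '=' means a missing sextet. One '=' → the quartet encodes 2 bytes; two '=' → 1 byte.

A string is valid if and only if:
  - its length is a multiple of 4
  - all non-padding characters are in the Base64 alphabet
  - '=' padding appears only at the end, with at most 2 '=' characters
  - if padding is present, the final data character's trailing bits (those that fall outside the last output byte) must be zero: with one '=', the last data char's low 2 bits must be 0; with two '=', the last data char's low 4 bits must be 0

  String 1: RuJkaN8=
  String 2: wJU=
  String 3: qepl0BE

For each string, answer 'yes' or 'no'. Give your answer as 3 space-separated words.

Answer: yes yes no

Derivation:
String 1: 'RuJkaN8=' → valid
String 2: 'wJU=' → valid
String 3: 'qepl0BE' → invalid (len=7 not mult of 4)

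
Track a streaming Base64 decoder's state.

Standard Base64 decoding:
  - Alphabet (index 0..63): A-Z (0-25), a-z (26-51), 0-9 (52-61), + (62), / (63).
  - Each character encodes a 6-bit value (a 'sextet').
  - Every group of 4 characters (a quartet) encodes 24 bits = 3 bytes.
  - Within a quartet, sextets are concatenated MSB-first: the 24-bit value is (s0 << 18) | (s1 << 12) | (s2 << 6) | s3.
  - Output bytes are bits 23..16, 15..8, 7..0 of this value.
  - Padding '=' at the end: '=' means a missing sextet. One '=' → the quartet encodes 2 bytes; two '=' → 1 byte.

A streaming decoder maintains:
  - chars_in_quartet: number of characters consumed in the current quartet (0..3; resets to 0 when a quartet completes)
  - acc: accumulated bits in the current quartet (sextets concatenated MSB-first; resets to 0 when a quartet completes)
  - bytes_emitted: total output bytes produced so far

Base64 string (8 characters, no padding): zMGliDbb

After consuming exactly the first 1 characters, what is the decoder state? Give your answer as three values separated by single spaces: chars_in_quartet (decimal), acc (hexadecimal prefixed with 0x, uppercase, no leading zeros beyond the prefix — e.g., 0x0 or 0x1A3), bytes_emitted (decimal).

After char 0 ('z'=51): chars_in_quartet=1 acc=0x33 bytes_emitted=0

Answer: 1 0x33 0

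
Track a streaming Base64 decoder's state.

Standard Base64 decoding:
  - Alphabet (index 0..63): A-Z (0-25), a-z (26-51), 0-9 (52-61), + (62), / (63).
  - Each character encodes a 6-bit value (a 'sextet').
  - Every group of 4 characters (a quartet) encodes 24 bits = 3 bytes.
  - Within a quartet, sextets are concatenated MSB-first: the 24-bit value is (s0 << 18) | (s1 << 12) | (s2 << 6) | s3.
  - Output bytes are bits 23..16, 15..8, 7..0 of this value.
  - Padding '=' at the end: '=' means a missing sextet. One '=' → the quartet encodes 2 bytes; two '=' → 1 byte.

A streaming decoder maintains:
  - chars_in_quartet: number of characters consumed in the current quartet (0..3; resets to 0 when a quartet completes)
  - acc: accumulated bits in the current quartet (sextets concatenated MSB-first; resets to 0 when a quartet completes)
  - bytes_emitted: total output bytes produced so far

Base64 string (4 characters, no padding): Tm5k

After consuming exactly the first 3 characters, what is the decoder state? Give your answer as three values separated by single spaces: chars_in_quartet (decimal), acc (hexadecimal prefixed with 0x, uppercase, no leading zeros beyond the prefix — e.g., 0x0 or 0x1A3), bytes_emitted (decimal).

Answer: 3 0x139B9 0

Derivation:
After char 0 ('T'=19): chars_in_quartet=1 acc=0x13 bytes_emitted=0
After char 1 ('m'=38): chars_in_quartet=2 acc=0x4E6 bytes_emitted=0
After char 2 ('5'=57): chars_in_quartet=3 acc=0x139B9 bytes_emitted=0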